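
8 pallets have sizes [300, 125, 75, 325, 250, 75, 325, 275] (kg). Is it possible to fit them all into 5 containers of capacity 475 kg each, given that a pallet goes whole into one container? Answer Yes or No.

A valid assignment using 5 containers:
  container 1: 325 + 125 = 450
  container 2: 325 + 75 + 75 = 475
  container 3: 300 = 300
  container 4: 275 = 275
  container 5: 250 = 250
Every load is within 475 kg, so 5 containers suffice.

Yes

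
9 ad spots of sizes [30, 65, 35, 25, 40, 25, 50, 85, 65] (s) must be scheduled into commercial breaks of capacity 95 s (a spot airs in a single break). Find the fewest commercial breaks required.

Total = 85 + 65 + 65 + 50 + 40 + 35 + 30 + 25 + 25 = 420 s.
Lower bound: ⌈420/95⌉ = 5 commercial breaks.
A packing using 5 commercial breaks:
  break 1: 85 = 85
  break 2: 65 + 30 = 95
  break 3: 65 + 25 = 90
  break 4: 50 + 40 = 90
  break 5: 35 + 25 = 60
This matches the lower bound, so 5 is optimal.

5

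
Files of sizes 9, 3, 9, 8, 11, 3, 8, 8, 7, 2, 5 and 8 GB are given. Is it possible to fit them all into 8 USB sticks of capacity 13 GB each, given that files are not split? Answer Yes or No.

Yes

A valid assignment using 8 USB sticks:
  USB stick 1: 11 + 2 = 13
  USB stick 2: 9 + 3 = 12
  USB stick 3: 9 + 3 = 12
  USB stick 4: 8 + 5 = 13
  USB stick 5: 8 = 8
  USB stick 6: 8 = 8
  USB stick 7: 8 = 8
  USB stick 8: 7 = 7
Every load is within 13 GB, so 8 USB sticks suffice.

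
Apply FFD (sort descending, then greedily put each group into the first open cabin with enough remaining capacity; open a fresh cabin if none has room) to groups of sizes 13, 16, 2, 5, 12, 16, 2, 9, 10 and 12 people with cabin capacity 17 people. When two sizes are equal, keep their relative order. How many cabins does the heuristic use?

Sorted descending: 16, 16, 13, 12, 12, 10, 9, 5, 2, 2.
  16 → cabin 1 (new)  [load 16/17]
  16 → cabin 2 (new)  [load 16/17]
  13 → cabin 3 (new)  [load 13/17]
  12 → cabin 4 (new)  [load 12/17]
  12 → cabin 5 (new)  [load 12/17]
  10 → cabin 6 (new)  [load 10/17]
  9 → cabin 7 (new)  [load 9/17]
  5 → cabin 4  [load 17/17]
  2 → cabin 3  [load 15/17]
  2 → cabin 3  [load 17/17]
7 cabins opened.

7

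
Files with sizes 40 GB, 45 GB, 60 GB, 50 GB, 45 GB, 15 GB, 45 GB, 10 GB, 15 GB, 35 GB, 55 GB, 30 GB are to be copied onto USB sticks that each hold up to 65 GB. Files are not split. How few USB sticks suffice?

Total = 60 + 55 + 50 + 45 + 45 + 45 + 40 + 35 + 30 + 15 + 15 + 10 = 445 GB.
Lower bound: ⌈445/65⌉ = 7 USB sticks.
Also, 8 files each exceed 65/2 GB, and no two of those can share a USB stick, so at least 8 USB sticks are needed.
A packing using 8 USB sticks:
  USB stick 1: 60 = 60
  USB stick 2: 55 + 10 = 65
  USB stick 3: 50 + 15 = 65
  USB stick 4: 45 + 15 = 60
  USB stick 5: 45 = 45
  USB stick 6: 45 = 45
  USB stick 7: 40 = 40
  USB stick 8: 35 + 30 = 65
This matches the lower bound, so 8 is optimal.

8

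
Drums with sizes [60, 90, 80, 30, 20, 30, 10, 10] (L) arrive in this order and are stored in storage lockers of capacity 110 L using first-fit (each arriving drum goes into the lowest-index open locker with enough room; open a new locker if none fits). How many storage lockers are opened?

  60 → locker 1 (new)  [load 60/110]
  90 → locker 2 (new)  [load 90/110]
  80 → locker 3 (new)  [load 80/110]
  30 → locker 1  [load 90/110]
  20 → locker 1  [load 110/110]
  30 → locker 3  [load 110/110]
  10 → locker 2  [load 100/110]
  10 → locker 2  [load 110/110]
3 storage lockers opened.

3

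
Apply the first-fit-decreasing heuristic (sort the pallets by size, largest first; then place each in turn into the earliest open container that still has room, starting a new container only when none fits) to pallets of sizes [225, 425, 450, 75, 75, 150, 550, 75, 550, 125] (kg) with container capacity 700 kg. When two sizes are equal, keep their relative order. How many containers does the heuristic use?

4

Sorted descending: 550, 550, 450, 425, 225, 150, 125, 75, 75, 75.
  550 → container 1 (new)  [load 550/700]
  550 → container 2 (new)  [load 550/700]
  450 → container 3 (new)  [load 450/700]
  425 → container 4 (new)  [load 425/700]
  225 → container 3  [load 675/700]
  150 → container 1  [load 700/700]
  125 → container 2  [load 675/700]
  75 → container 4  [load 500/700]
  75 → container 4  [load 575/700]
  75 → container 4  [load 650/700]
4 containers opened.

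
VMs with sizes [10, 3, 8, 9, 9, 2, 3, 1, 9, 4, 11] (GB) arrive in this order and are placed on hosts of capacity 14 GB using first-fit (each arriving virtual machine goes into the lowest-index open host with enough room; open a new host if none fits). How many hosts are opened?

6

  10 → host 1 (new)  [load 10/14]
  3 → host 1  [load 13/14]
  8 → host 2 (new)  [load 8/14]
  9 → host 3 (new)  [load 9/14]
  9 → host 4 (new)  [load 9/14]
  2 → host 2  [load 10/14]
  3 → host 2  [load 13/14]
  1 → host 1  [load 14/14]
  9 → host 5 (new)  [load 9/14]
  4 → host 3  [load 13/14]
  11 → host 6 (new)  [load 11/14]
6 hosts opened.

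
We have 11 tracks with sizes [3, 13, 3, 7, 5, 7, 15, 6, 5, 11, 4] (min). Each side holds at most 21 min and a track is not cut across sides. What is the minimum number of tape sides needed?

Total = 15 + 13 + 11 + 7 + 7 + 6 + 5 + 5 + 4 + 3 + 3 = 79 min.
Lower bound: ⌈79/21⌉ = 4 tape sides.
A packing using 4 tape sides:
  side 1: 15 + 6 = 21
  side 2: 13 + 7 = 20
  side 3: 11 + 7 + 3 = 21
  side 4: 5 + 5 + 4 + 3 = 17
This matches the lower bound, so 4 is optimal.

4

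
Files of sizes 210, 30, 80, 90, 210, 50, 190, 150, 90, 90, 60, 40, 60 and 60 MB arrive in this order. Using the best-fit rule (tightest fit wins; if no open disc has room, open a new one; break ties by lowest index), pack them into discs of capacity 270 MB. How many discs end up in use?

6

  210 → disc 1 (new)  [load 210/270]
  30 → disc 1  [load 240/270]
  80 → disc 2 (new)  [load 80/270]
  90 → disc 2  [load 170/270]
  210 → disc 3 (new)  [load 210/270]
  50 → disc 3  [load 260/270]
  190 → disc 4 (new)  [load 190/270]
  150 → disc 5 (new)  [load 150/270]
  90 → disc 2  [load 260/270]
  90 → disc 5  [load 240/270]
  60 → disc 4  [load 250/270]
  40 → disc 6 (new)  [load 40/270]
  60 → disc 6  [load 100/270]
  60 → disc 6  [load 160/270]
6 discs opened.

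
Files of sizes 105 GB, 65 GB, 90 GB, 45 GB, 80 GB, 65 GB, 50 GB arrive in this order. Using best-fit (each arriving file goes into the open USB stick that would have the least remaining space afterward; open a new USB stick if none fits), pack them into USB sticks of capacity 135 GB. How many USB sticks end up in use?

4

  105 → USB stick 1 (new)  [load 105/135]
  65 → USB stick 2 (new)  [load 65/135]
  90 → USB stick 3 (new)  [load 90/135]
  45 → USB stick 3  [load 135/135]
  80 → USB stick 4 (new)  [load 80/135]
  65 → USB stick 2  [load 130/135]
  50 → USB stick 4  [load 130/135]
4 USB sticks opened.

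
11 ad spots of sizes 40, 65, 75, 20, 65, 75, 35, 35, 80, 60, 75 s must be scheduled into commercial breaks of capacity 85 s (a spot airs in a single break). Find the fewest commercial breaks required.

Total = 80 + 75 + 75 + 75 + 65 + 65 + 60 + 40 + 35 + 35 + 20 = 625 s.
Lower bound: ⌈625/85⌉ = 8 commercial breaks.
A packing using 9 commercial breaks:
  break 1: 80 = 80
  break 2: 75 = 75
  break 3: 75 = 75
  break 4: 75 = 75
  break 5: 65 + 20 = 85
  break 6: 65 = 65
  break 7: 60 = 60
  break 8: 40 + 35 = 75
  break 9: 35 = 35
No arrangement into 8 commercial breaks stays within capacity, so 9 is optimal.

9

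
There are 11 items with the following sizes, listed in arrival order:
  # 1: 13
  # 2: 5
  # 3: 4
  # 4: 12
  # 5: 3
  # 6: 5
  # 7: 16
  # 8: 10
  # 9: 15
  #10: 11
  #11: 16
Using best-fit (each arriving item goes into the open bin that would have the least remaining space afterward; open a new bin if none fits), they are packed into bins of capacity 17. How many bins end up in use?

8

  13 → bin 1 (new)  [load 13/17]
  5 → bin 2 (new)  [load 5/17]
  4 → bin 1  [load 17/17]
  12 → bin 2  [load 17/17]
  3 → bin 3 (new)  [load 3/17]
  5 → bin 3  [load 8/17]
  16 → bin 4 (new)  [load 16/17]
  10 → bin 5 (new)  [load 10/17]
  15 → bin 6 (new)  [load 15/17]
  11 → bin 7 (new)  [load 11/17]
  16 → bin 8 (new)  [load 16/17]
8 bins opened.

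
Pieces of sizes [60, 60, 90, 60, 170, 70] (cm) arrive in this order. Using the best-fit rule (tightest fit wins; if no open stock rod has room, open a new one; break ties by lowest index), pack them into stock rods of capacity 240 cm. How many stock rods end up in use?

3

  60 → stock rod 1 (new)  [load 60/240]
  60 → stock rod 1  [load 120/240]
  90 → stock rod 1  [load 210/240]
  60 → stock rod 2 (new)  [load 60/240]
  170 → stock rod 2  [load 230/240]
  70 → stock rod 3 (new)  [load 70/240]
3 stock rods opened.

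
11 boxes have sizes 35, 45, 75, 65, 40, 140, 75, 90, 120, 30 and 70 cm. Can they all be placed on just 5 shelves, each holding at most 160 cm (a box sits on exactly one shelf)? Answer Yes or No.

Total = 785 cm; ⌈785/160⌉ = 5.
The bound of 5 does not rule out 5, but exhaustive search shows no assignment into 5 shelves of capacity 160 cm exists — the minimum is 6.

No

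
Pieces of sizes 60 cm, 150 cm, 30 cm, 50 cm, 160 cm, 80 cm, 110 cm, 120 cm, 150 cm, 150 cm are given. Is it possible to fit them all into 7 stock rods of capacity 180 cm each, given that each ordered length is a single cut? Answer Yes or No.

A valid assignment using 7 stock rods:
  stock rod 1: 160 = 160
  stock rod 2: 150 + 30 = 180
  stock rod 3: 150 = 150
  stock rod 4: 150 = 150
  stock rod 5: 120 + 60 = 180
  stock rod 6: 110 + 50 = 160
  stock rod 7: 80 = 80
Every load is within 180 cm, so 7 stock rods suffice.

Yes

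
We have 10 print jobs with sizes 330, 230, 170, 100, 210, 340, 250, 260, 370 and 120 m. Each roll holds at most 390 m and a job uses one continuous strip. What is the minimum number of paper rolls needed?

7

Total = 370 + 340 + 330 + 260 + 250 + 230 + 210 + 170 + 120 + 100 = 2380 m.
Lower bound: ⌈2380/390⌉ = 7 paper rolls.
A packing using 7 paper rolls:
  roll 1: 370 = 370
  roll 2: 340 = 340
  roll 3: 330 = 330
  roll 4: 260 + 120 = 380
  roll 5: 250 + 100 = 350
  roll 6: 230 = 230
  roll 7: 210 + 170 = 380
This matches the lower bound, so 7 is optimal.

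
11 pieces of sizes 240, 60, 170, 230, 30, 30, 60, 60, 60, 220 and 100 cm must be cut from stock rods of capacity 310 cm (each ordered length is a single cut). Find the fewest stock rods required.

Total = 240 + 230 + 220 + 170 + 100 + 60 + 60 + 60 + 60 + 30 + 30 = 1260 cm.
Lower bound: ⌈1260/310⌉ = 5 stock rods.
A packing using 5 stock rods:
  stock rod 1: 240 + 60 = 300
  stock rod 2: 230 + 60 = 290
  stock rod 3: 220 + 60 + 30 = 310
  stock rod 4: 170 + 100 + 30 = 300
  stock rod 5: 60 = 60
This matches the lower bound, so 5 is optimal.

5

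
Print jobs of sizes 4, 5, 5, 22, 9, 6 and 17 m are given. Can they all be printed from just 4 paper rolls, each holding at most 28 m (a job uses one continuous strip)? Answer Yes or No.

Yes

A valid assignment using 3 paper rolls:
  roll 1: 22 + 6 = 28
  roll 2: 17 + 9 = 26
  roll 3: 5 + 5 + 4 = 14
That uses only 3 ≤ 4, so 4 paper rolls are enough.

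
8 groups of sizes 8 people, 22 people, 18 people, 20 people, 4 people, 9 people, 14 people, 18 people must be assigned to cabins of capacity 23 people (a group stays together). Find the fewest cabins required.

Total = 22 + 20 + 18 + 18 + 14 + 9 + 8 + 4 = 113 people.
Lower bound: ⌈113/23⌉ = 5 cabins.
A packing using 6 cabins:
  cabin 1: 22 = 22
  cabin 2: 20 = 20
  cabin 3: 18 + 4 = 22
  cabin 4: 18 = 18
  cabin 5: 14 + 9 = 23
  cabin 6: 8 = 8
No arrangement into 5 cabins stays within capacity, so 6 is optimal.

6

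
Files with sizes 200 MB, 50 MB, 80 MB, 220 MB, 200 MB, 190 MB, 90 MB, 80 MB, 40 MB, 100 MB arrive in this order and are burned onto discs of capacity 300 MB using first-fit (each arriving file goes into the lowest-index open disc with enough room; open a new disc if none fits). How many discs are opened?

  200 → disc 1 (new)  [load 200/300]
  50 → disc 1  [load 250/300]
  80 → disc 2 (new)  [load 80/300]
  220 → disc 2  [load 300/300]
  200 → disc 3 (new)  [load 200/300]
  190 → disc 4 (new)  [load 190/300]
  90 → disc 3  [load 290/300]
  80 → disc 4  [load 270/300]
  40 → disc 1  [load 290/300]
  100 → disc 5 (new)  [load 100/300]
5 discs opened.

5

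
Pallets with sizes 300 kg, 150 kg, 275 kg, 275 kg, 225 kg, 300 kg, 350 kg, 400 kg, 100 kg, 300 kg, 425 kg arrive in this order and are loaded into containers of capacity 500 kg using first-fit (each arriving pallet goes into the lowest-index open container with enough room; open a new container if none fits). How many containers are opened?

8

  300 → container 1 (new)  [load 300/500]
  150 → container 1  [load 450/500]
  275 → container 2 (new)  [load 275/500]
  275 → container 3 (new)  [load 275/500]
  225 → container 2  [load 500/500]
  300 → container 4 (new)  [load 300/500]
  350 → container 5 (new)  [load 350/500]
  400 → container 6 (new)  [load 400/500]
  100 → container 3  [load 375/500]
  300 → container 7 (new)  [load 300/500]
  425 → container 8 (new)  [load 425/500]
8 containers opened.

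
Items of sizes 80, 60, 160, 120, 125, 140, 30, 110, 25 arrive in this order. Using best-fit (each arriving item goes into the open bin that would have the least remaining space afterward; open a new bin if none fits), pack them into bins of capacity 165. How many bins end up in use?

6

  80 → bin 1 (new)  [load 80/165]
  60 → bin 1  [load 140/165]
  160 → bin 2 (new)  [load 160/165]
  120 → bin 3 (new)  [load 120/165]
  125 → bin 4 (new)  [load 125/165]
  140 → bin 5 (new)  [load 140/165]
  30 → bin 4  [load 155/165]
  110 → bin 6 (new)  [load 110/165]
  25 → bin 1  [load 165/165]
6 bins opened.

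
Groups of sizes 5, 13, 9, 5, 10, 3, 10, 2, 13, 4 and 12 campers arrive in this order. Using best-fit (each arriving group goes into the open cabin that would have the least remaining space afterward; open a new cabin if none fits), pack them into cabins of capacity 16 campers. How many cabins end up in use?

  5 → cabin 1 (new)  [load 5/16]
  13 → cabin 2 (new)  [load 13/16]
  9 → cabin 1  [load 14/16]
  5 → cabin 3 (new)  [load 5/16]
  10 → cabin 3  [load 15/16]
  3 → cabin 2  [load 16/16]
  10 → cabin 4 (new)  [load 10/16]
  2 → cabin 1  [load 16/16]
  13 → cabin 5 (new)  [load 13/16]
  4 → cabin 4  [load 14/16]
  12 → cabin 6 (new)  [load 12/16]
6 cabins opened.

6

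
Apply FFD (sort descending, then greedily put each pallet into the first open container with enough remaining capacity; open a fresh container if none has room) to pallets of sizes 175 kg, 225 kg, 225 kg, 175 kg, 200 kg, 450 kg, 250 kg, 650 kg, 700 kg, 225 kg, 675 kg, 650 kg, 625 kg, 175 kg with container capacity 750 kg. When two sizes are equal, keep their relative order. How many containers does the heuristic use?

8

Sorted descending: 700, 675, 650, 650, 625, 450, 250, 225, 225, 225, 200, 175, 175, 175.
  700 → container 1 (new)  [load 700/750]
  675 → container 2 (new)  [load 675/750]
  650 → container 3 (new)  [load 650/750]
  650 → container 4 (new)  [load 650/750]
  625 → container 5 (new)  [load 625/750]
  450 → container 6 (new)  [load 450/750]
  250 → container 6  [load 700/750]
  225 → container 7 (new)  [load 225/750]
  225 → container 7  [load 450/750]
  225 → container 7  [load 675/750]
  200 → container 8 (new)  [load 200/750]
  175 → container 8  [load 375/750]
  175 → container 8  [load 550/750]
  175 → container 8  [load 725/750]
8 containers opened.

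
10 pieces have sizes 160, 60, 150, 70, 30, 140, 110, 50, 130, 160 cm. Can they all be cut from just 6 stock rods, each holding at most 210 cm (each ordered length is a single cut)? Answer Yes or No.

A valid assignment using 6 stock rods:
  stock rod 1: 160 + 50 = 210
  stock rod 2: 160 + 30 = 190
  stock rod 3: 150 + 60 = 210
  stock rod 4: 140 + 70 = 210
  stock rod 5: 130 = 130
  stock rod 6: 110 = 110
Every load is within 210 cm, so 6 stock rods suffice.

Yes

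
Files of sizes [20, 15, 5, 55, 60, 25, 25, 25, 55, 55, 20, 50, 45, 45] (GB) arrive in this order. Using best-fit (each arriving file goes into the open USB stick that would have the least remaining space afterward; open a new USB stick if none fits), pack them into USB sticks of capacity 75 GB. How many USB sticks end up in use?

  20 → USB stick 1 (new)  [load 20/75]
  15 → USB stick 1  [load 35/75]
  5 → USB stick 1  [load 40/75]
  55 → USB stick 2 (new)  [load 55/75]
  60 → USB stick 3 (new)  [load 60/75]
  25 → USB stick 1  [load 65/75]
  25 → USB stick 4 (new)  [load 25/75]
  25 → USB stick 4  [load 50/75]
  55 → USB stick 5 (new)  [load 55/75]
  55 → USB stick 6 (new)  [load 55/75]
  20 → USB stick 2  [load 75/75]
  50 → USB stick 7 (new)  [load 50/75]
  45 → USB stick 8 (new)  [load 45/75]
  45 → USB stick 9 (new)  [load 45/75]
9 USB sticks opened.

9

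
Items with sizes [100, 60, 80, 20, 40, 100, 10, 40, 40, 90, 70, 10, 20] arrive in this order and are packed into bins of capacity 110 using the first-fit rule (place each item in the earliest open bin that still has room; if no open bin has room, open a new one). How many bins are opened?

  100 → bin 1 (new)  [load 100/110]
  60 → bin 2 (new)  [load 60/110]
  80 → bin 3 (new)  [load 80/110]
  20 → bin 2  [load 80/110]
  40 → bin 4 (new)  [load 40/110]
  100 → bin 5 (new)  [load 100/110]
  10 → bin 1  [load 110/110]
  40 → bin 4  [load 80/110]
  40 → bin 6 (new)  [load 40/110]
  90 → bin 7 (new)  [load 90/110]
  70 → bin 6  [load 110/110]
  10 → bin 2  [load 90/110]
  20 → bin 2  [load 110/110]
7 bins opened.

7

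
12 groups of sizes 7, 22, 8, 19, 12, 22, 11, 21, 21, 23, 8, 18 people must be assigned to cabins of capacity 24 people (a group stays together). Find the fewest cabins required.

9

Total = 23 + 22 + 22 + 21 + 21 + 19 + 18 + 12 + 11 + 8 + 8 + 7 = 192 people.
Lower bound: ⌈192/24⌉ = 8 cabins.
A packing using 9 cabins:
  cabin 1: 23 = 23
  cabin 2: 22 = 22
  cabin 3: 22 = 22
  cabin 4: 21 = 21
  cabin 5: 21 = 21
  cabin 6: 19 = 19
  cabin 7: 18 = 18
  cabin 8: 12 + 11 = 23
  cabin 9: 8 + 8 + 7 = 23
No arrangement into 8 cabins stays within capacity, so 9 is optimal.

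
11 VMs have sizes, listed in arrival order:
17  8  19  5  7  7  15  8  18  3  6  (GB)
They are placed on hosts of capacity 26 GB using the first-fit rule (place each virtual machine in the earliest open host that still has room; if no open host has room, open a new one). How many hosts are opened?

  17 → host 1 (new)  [load 17/26]
  8 → host 1  [load 25/26]
  19 → host 2 (new)  [load 19/26]
  5 → host 2  [load 24/26]
  7 → host 3 (new)  [load 7/26]
  7 → host 3  [load 14/26]
  15 → host 4 (new)  [load 15/26]
  8 → host 3  [load 22/26]
  18 → host 5 (new)  [load 18/26]
  3 → host 3  [load 25/26]
  6 → host 4  [load 21/26]
5 hosts opened.

5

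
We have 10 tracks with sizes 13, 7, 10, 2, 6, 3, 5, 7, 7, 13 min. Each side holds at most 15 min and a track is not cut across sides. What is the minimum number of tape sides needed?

6

Total = 13 + 13 + 10 + 7 + 7 + 7 + 6 + 5 + 3 + 2 = 73 min.
Lower bound: ⌈73/15⌉ = 5 tape sides.
A packing using 6 tape sides:
  side 1: 13 + 2 = 15
  side 2: 13 = 13
  side 3: 10 + 5 = 15
  side 4: 7 + 7 = 14
  side 5: 7 + 6 = 13
  side 6: 3 = 3
No arrangement into 5 tape sides stays within capacity, so 6 is optimal.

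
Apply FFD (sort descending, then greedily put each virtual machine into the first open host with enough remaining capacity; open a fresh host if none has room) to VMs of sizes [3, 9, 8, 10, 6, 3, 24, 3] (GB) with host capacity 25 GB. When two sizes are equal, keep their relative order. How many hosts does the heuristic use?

Sorted descending: 24, 10, 9, 8, 6, 3, 3, 3.
  24 → host 1 (new)  [load 24/25]
  10 → host 2 (new)  [load 10/25]
  9 → host 2  [load 19/25]
  8 → host 3 (new)  [load 8/25]
  6 → host 2  [load 25/25]
  3 → host 3  [load 11/25]
  3 → host 3  [load 14/25]
  3 → host 3  [load 17/25]
3 hosts opened.

3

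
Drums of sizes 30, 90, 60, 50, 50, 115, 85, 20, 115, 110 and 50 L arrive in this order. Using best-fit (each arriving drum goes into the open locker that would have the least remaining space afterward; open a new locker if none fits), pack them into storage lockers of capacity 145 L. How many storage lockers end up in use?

7

  30 → locker 1 (new)  [load 30/145]
  90 → locker 1  [load 120/145]
  60 → locker 2 (new)  [load 60/145]
  50 → locker 2  [load 110/145]
  50 → locker 3 (new)  [load 50/145]
  115 → locker 4 (new)  [load 115/145]
  85 → locker 3  [load 135/145]
  20 → locker 1  [load 140/145]
  115 → locker 5 (new)  [load 115/145]
  110 → locker 6 (new)  [load 110/145]
  50 → locker 7 (new)  [load 50/145]
7 storage lockers opened.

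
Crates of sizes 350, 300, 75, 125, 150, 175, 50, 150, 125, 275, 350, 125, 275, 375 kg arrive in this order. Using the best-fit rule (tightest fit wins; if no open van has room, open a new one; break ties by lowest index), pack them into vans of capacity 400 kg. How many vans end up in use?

8

  350 → van 1 (new)  [load 350/400]
  300 → van 2 (new)  [load 300/400]
  75 → van 2  [load 375/400]
  125 → van 3 (new)  [load 125/400]
  150 → van 3  [load 275/400]
  175 → van 4 (new)  [load 175/400]
  50 → van 1  [load 400/400]
  150 → van 4  [load 325/400]
  125 → van 3  [load 400/400]
  275 → van 5 (new)  [load 275/400]
  350 → van 6 (new)  [load 350/400]
  125 → van 5  [load 400/400]
  275 → van 7 (new)  [load 275/400]
  375 → van 8 (new)  [load 375/400]
8 vans opened.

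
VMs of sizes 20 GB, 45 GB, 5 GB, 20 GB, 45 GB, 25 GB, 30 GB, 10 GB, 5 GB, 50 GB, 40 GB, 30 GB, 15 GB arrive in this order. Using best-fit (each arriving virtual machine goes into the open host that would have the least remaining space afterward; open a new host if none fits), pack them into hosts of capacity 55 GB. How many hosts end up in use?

  20 → host 1 (new)  [load 20/55]
  45 → host 2 (new)  [load 45/55]
  5 → host 2  [load 50/55]
  20 → host 1  [load 40/55]
  45 → host 3 (new)  [load 45/55]
  25 → host 4 (new)  [load 25/55]
  30 → host 4  [load 55/55]
  10 → host 3  [load 55/55]
  5 → host 2  [load 55/55]
  50 → host 5 (new)  [load 50/55]
  40 → host 6 (new)  [load 40/55]
  30 → host 7 (new)  [load 30/55]
  15 → host 1  [load 55/55]
7 hosts opened.

7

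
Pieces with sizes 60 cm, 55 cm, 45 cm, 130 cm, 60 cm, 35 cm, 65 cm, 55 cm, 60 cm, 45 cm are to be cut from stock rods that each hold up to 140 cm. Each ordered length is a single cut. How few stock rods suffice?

Total = 130 + 65 + 60 + 60 + 60 + 55 + 55 + 45 + 45 + 35 = 610 cm.
Lower bound: ⌈610/140⌉ = 5 stock rods.
A packing using 5 stock rods:
  stock rod 1: 130 = 130
  stock rod 2: 65 + 60 = 125
  stock rod 3: 60 + 60 = 120
  stock rod 4: 55 + 55 = 110
  stock rod 5: 45 + 45 + 35 = 125
This matches the lower bound, so 5 is optimal.

5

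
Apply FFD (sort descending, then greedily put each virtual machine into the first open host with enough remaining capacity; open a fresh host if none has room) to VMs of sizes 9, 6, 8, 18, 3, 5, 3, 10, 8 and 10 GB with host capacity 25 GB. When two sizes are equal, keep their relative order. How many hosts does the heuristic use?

4

Sorted descending: 18, 10, 10, 9, 8, 8, 6, 5, 3, 3.
  18 → host 1 (new)  [load 18/25]
  10 → host 2 (new)  [load 10/25]
  10 → host 2  [load 20/25]
  9 → host 3 (new)  [load 9/25]
  8 → host 3  [load 17/25]
  8 → host 3  [load 25/25]
  6 → host 1  [load 24/25]
  5 → host 2  [load 25/25]
  3 → host 4 (new)  [load 3/25]
  3 → host 4  [load 6/25]
4 hosts opened.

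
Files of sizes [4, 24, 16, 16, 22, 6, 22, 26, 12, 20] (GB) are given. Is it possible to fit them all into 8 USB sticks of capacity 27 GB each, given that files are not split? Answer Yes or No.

Yes

A valid assignment using 8 USB sticks:
  USB stick 1: 26 = 26
  USB stick 2: 24 = 24
  USB stick 3: 22 + 4 = 26
  USB stick 4: 22 = 22
  USB stick 5: 20 + 6 = 26
  USB stick 6: 16 = 16
  USB stick 7: 16 = 16
  USB stick 8: 12 = 12
Every load is within 27 GB, so 8 USB sticks suffice.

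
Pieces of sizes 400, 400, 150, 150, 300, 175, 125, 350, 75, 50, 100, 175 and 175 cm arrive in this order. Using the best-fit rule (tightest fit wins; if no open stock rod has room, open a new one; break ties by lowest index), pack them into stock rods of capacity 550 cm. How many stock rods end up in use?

5

  400 → stock rod 1 (new)  [load 400/550]
  400 → stock rod 2 (new)  [load 400/550]
  150 → stock rod 1  [load 550/550]
  150 → stock rod 2  [load 550/550]
  300 → stock rod 3 (new)  [load 300/550]
  175 → stock rod 3  [load 475/550]
  125 → stock rod 4 (new)  [load 125/550]
  350 → stock rod 4  [load 475/550]
  75 → stock rod 3  [load 550/550]
  50 → stock rod 4  [load 525/550]
  100 → stock rod 5 (new)  [load 100/550]
  175 → stock rod 5  [load 275/550]
  175 → stock rod 5  [load 450/550]
5 stock rods opened.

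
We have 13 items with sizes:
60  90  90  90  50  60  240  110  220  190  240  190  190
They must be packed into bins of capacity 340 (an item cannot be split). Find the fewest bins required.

Total = 240 + 240 + 220 + 190 + 190 + 190 + 110 + 90 + 90 + 90 + 60 + 60 + 50 = 1820.
Lower bound: ⌈1820/340⌉ = 6 bins.
A packing using 6 bins:
  bin 1: 240 + 90 = 330
  bin 2: 240 + 90 = 330
  bin 3: 220 + 110 = 330
  bin 4: 190 + 90 + 60 = 340
  bin 5: 190 + 60 + 50 = 300
  bin 6: 190 = 190
This matches the lower bound, so 6 is optimal.

6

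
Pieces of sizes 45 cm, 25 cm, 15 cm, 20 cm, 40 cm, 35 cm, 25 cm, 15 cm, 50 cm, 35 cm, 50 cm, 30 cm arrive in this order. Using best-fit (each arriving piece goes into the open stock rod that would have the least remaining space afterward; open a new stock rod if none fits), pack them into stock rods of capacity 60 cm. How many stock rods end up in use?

  45 → stock rod 1 (new)  [load 45/60]
  25 → stock rod 2 (new)  [load 25/60]
  15 → stock rod 1  [load 60/60]
  20 → stock rod 2  [load 45/60]
  40 → stock rod 3 (new)  [load 40/60]
  35 → stock rod 4 (new)  [load 35/60]
  25 → stock rod 4  [load 60/60]
  15 → stock rod 2  [load 60/60]
  50 → stock rod 5 (new)  [load 50/60]
  35 → stock rod 6 (new)  [load 35/60]
  50 → stock rod 7 (new)  [load 50/60]
  30 → stock rod 8 (new)  [load 30/60]
8 stock rods opened.

8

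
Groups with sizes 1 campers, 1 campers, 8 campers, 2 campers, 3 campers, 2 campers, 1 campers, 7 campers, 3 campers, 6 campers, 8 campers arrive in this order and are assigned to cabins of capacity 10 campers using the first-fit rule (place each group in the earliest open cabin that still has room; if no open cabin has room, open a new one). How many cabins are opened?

5

  1 → cabin 1 (new)  [load 1/10]
  1 → cabin 1  [load 2/10]
  8 → cabin 1  [load 10/10]
  2 → cabin 2 (new)  [load 2/10]
  3 → cabin 2  [load 5/10]
  2 → cabin 2  [load 7/10]
  1 → cabin 2  [load 8/10]
  7 → cabin 3 (new)  [load 7/10]
  3 → cabin 3  [load 10/10]
  6 → cabin 4 (new)  [load 6/10]
  8 → cabin 5 (new)  [load 8/10]
5 cabins opened.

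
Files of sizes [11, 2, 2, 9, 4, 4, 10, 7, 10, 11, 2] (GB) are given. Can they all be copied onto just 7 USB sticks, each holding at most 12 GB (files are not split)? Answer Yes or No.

A valid assignment using 7 USB sticks:
  USB stick 1: 11 = 11
  USB stick 2: 11 = 11
  USB stick 3: 10 + 2 = 12
  USB stick 4: 10 + 2 = 12
  USB stick 5: 9 + 2 = 11
  USB stick 6: 7 + 4 = 11
  USB stick 7: 4 = 4
Every load is within 12 GB, so 7 USB sticks suffice.

Yes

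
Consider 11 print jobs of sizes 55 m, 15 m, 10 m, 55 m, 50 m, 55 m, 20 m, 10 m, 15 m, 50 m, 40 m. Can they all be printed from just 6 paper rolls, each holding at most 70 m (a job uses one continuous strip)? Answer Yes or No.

A valid assignment using 6 paper rolls:
  roll 1: 55 + 15 = 70
  roll 2: 55 + 15 = 70
  roll 3: 55 + 10 = 65
  roll 4: 50 + 20 = 70
  roll 5: 50 + 10 = 60
  roll 6: 40 = 40
Every load is within 70 m, so 6 paper rolls suffice.

Yes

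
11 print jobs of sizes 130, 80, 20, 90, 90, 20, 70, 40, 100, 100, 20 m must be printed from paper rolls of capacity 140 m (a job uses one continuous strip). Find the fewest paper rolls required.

Total = 130 + 100 + 100 + 90 + 90 + 80 + 70 + 40 + 20 + 20 + 20 = 760 m.
Lower bound: ⌈760/140⌉ = 6 paper rolls.
A packing using 7 paper rolls:
  roll 1: 130 = 130
  roll 2: 100 + 40 = 140
  roll 3: 100 + 20 + 20 = 140
  roll 4: 90 + 20 = 110
  roll 5: 90 = 90
  roll 6: 80 = 80
  roll 7: 70 = 70
No arrangement into 6 paper rolls stays within capacity, so 7 is optimal.

7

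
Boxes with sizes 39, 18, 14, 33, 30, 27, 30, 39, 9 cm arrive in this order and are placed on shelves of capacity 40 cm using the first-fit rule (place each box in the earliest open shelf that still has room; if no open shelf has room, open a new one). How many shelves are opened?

7

  39 → shelf 1 (new)  [load 39/40]
  18 → shelf 2 (new)  [load 18/40]
  14 → shelf 2  [load 32/40]
  33 → shelf 3 (new)  [load 33/40]
  30 → shelf 4 (new)  [load 30/40]
  27 → shelf 5 (new)  [load 27/40]
  30 → shelf 6 (new)  [load 30/40]
  39 → shelf 7 (new)  [load 39/40]
  9 → shelf 4  [load 39/40]
7 shelves opened.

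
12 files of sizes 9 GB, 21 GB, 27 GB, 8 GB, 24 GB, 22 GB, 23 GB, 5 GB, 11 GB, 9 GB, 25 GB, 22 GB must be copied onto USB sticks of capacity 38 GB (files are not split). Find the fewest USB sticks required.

Total = 27 + 25 + 24 + 23 + 22 + 22 + 21 + 11 + 9 + 9 + 8 + 5 = 206 GB.
Lower bound: ⌈206/38⌉ = 6 USB sticks.
Also, 7 files each exceed 19 GB, and no two of those can share a USB stick, so at least 7 USB sticks are needed.
A packing using 7 USB sticks:
  USB stick 1: 27 + 11 = 38
  USB stick 2: 25 + 9 = 34
  USB stick 3: 24 + 9 + 5 = 38
  USB stick 4: 23 + 8 = 31
  USB stick 5: 22 = 22
  USB stick 6: 22 = 22
  USB stick 7: 21 = 21
This matches the lower bound, so 7 is optimal.

7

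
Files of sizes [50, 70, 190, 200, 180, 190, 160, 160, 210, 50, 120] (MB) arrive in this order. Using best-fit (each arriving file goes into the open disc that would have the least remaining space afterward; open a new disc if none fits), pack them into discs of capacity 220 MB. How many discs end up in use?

  50 → disc 1 (new)  [load 50/220]
  70 → disc 1  [load 120/220]
  190 → disc 2 (new)  [load 190/220]
  200 → disc 3 (new)  [load 200/220]
  180 → disc 4 (new)  [load 180/220]
  190 → disc 5 (new)  [load 190/220]
  160 → disc 6 (new)  [load 160/220]
  160 → disc 7 (new)  [load 160/220]
  210 → disc 8 (new)  [load 210/220]
  50 → disc 6  [load 210/220]
  120 → disc 9 (new)  [load 120/220]
9 discs opened.

9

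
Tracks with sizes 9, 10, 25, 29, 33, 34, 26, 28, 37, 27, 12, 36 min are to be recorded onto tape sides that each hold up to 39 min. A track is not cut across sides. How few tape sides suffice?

9

Total = 37 + 36 + 34 + 33 + 29 + 28 + 27 + 26 + 25 + 12 + 10 + 9 = 306 min.
Lower bound: ⌈306/39⌉ = 8 tape sides.
Also, 9 tracks each exceed 39/2 min, and no two of those can share a side, so at least 9 tape sides are needed.
A packing using 9 tape sides:
  side 1: 37 = 37
  side 2: 36 = 36
  side 3: 34 = 34
  side 4: 33 = 33
  side 5: 29 + 10 = 39
  side 6: 28 + 9 = 37
  side 7: 27 + 12 = 39
  side 8: 26 = 26
  side 9: 25 = 25
This matches the lower bound, so 9 is optimal.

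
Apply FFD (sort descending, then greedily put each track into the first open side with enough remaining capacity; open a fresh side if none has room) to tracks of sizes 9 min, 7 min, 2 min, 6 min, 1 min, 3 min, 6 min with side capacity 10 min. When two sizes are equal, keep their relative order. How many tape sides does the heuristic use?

Sorted descending: 9, 7, 6, 6, 3, 2, 1.
  9 → side 1 (new)  [load 9/10]
  7 → side 2 (new)  [load 7/10]
  6 → side 3 (new)  [load 6/10]
  6 → side 4 (new)  [load 6/10]
  3 → side 2  [load 10/10]
  2 → side 3  [load 8/10]
  1 → side 1  [load 10/10]
4 tape sides opened.

4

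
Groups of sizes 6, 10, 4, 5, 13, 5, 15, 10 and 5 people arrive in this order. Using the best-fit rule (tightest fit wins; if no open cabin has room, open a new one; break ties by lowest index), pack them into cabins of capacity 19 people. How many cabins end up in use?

5

  6 → cabin 1 (new)  [load 6/19]
  10 → cabin 1  [load 16/19]
  4 → cabin 2 (new)  [load 4/19]
  5 → cabin 2  [load 9/19]
  13 → cabin 3 (new)  [load 13/19]
  5 → cabin 3  [load 18/19]
  15 → cabin 4 (new)  [load 15/19]
  10 → cabin 2  [load 19/19]
  5 → cabin 5 (new)  [load 5/19]
5 cabins opened.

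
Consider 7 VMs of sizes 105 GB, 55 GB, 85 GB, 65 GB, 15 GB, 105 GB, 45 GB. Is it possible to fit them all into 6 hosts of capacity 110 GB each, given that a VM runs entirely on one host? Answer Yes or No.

Yes

A valid assignment using 5 hosts:
  host 1: 105 = 105
  host 2: 105 = 105
  host 3: 85 + 15 = 100
  host 4: 65 + 45 = 110
  host 5: 55 = 55
That uses only 5 ≤ 6, so 6 hosts are enough.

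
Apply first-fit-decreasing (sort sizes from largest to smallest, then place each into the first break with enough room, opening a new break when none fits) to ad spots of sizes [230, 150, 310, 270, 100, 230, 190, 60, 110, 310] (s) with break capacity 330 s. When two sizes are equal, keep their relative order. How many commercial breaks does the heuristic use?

Sorted descending: 310, 310, 270, 230, 230, 190, 150, 110, 100, 60.
  310 → break 1 (new)  [load 310/330]
  310 → break 2 (new)  [load 310/330]
  270 → break 3 (new)  [load 270/330]
  230 → break 4 (new)  [load 230/330]
  230 → break 5 (new)  [load 230/330]
  190 → break 6 (new)  [load 190/330]
  150 → break 7 (new)  [load 150/330]
  110 → break 6  [load 300/330]
  100 → break 4  [load 330/330]
  60 → break 3  [load 330/330]
7 commercial breaks opened.

7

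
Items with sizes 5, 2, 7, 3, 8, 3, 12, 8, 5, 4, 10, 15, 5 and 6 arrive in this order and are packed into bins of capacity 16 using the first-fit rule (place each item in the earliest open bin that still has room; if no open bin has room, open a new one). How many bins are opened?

7

  5 → bin 1 (new)  [load 5/16]
  2 → bin 1  [load 7/16]
  7 → bin 1  [load 14/16]
  3 → bin 2 (new)  [load 3/16]
  8 → bin 2  [load 11/16]
  3 → bin 2  [load 14/16]
  12 → bin 3 (new)  [load 12/16]
  8 → bin 4 (new)  [load 8/16]
  5 → bin 4  [load 13/16]
  4 → bin 3  [load 16/16]
  10 → bin 5 (new)  [load 10/16]
  15 → bin 6 (new)  [load 15/16]
  5 → bin 5  [load 15/16]
  6 → bin 7 (new)  [load 6/16]
7 bins opened.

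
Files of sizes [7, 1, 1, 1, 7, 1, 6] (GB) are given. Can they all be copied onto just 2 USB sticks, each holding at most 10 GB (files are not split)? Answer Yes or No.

Total = 24 GB; ⌈24/10⌉ = 3.
At least 3 USB sticks are required, but only 2 are allowed.

No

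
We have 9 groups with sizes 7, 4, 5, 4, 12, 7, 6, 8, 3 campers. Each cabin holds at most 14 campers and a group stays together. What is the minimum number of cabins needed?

Total = 12 + 8 + 7 + 7 + 6 + 5 + 4 + 4 + 3 = 56 campers.
Lower bound: ⌈56/14⌉ = 4 cabins.
A packing using 5 cabins:
  cabin 1: 12 = 12
  cabin 2: 8 + 6 = 14
  cabin 3: 7 + 7 = 14
  cabin 4: 5 + 4 + 4 = 13
  cabin 5: 3 = 3
No arrangement into 4 cabins stays within capacity, so 5 is optimal.

5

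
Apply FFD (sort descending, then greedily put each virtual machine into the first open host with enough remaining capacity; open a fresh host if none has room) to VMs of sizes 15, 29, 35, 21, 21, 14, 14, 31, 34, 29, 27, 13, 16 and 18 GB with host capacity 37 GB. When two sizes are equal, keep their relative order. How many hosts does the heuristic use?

10

Sorted descending: 35, 34, 31, 29, 29, 27, 21, 21, 18, 16, 15, 14, 14, 13.
  35 → host 1 (new)  [load 35/37]
  34 → host 2 (new)  [load 34/37]
  31 → host 3 (new)  [load 31/37]
  29 → host 4 (new)  [load 29/37]
  29 → host 5 (new)  [load 29/37]
  27 → host 6 (new)  [load 27/37]
  21 → host 7 (new)  [load 21/37]
  21 → host 8 (new)  [load 21/37]
  18 → host 9 (new)  [load 18/37]
  16 → host 7  [load 37/37]
  15 → host 8  [load 36/37]
  14 → host 9  [load 32/37]
  14 → host 10 (new)  [load 14/37]
  13 → host 10  [load 27/37]
10 hosts opened.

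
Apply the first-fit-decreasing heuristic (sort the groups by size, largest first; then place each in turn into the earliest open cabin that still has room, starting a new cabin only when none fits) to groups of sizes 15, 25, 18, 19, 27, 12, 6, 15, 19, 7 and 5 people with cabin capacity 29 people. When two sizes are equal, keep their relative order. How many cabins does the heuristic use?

7

Sorted descending: 27, 25, 19, 19, 18, 15, 15, 12, 7, 6, 5.
  27 → cabin 1 (new)  [load 27/29]
  25 → cabin 2 (new)  [load 25/29]
  19 → cabin 3 (new)  [load 19/29]
  19 → cabin 4 (new)  [load 19/29]
  18 → cabin 5 (new)  [load 18/29]
  15 → cabin 6 (new)  [load 15/29]
  15 → cabin 7 (new)  [load 15/29]
  12 → cabin 6  [load 27/29]
  7 → cabin 3  [load 26/29]
  6 → cabin 4  [load 25/29]
  5 → cabin 5  [load 23/29]
7 cabins opened.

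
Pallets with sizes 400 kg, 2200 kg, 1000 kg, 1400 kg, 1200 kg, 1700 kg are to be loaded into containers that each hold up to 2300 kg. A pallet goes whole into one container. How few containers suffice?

4

Total = 2200 + 1700 + 1400 + 1200 + 1000 + 400 = 7900 kg.
Lower bound: ⌈7900/2300⌉ = 4 containers.
A packing using 4 containers:
  container 1: 2200 = 2200
  container 2: 1700 + 400 = 2100
  container 3: 1400 = 1400
  container 4: 1200 + 1000 = 2200
This matches the lower bound, so 4 is optimal.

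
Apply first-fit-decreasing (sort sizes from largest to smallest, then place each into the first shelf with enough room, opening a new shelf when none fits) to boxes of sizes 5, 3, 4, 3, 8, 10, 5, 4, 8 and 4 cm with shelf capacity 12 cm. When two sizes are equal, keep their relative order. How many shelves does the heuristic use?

5

Sorted descending: 10, 8, 8, 5, 5, 4, 4, 4, 3, 3.
  10 → shelf 1 (new)  [load 10/12]
  8 → shelf 2 (new)  [load 8/12]
  8 → shelf 3 (new)  [load 8/12]
  5 → shelf 4 (new)  [load 5/12]
  5 → shelf 4  [load 10/12]
  4 → shelf 2  [load 12/12]
  4 → shelf 3  [load 12/12]
  4 → shelf 5 (new)  [load 4/12]
  3 → shelf 5  [load 7/12]
  3 → shelf 5  [load 10/12]
5 shelves opened.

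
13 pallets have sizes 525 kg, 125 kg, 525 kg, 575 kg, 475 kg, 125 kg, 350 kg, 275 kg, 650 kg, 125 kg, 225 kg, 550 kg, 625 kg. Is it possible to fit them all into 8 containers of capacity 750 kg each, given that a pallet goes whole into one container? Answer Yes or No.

A valid assignment using 8 containers:
  container 1: 650 = 650
  container 2: 625 + 125 = 750
  container 3: 575 + 125 = 700
  container 4: 550 + 125 = 675
  container 5: 525 + 225 = 750
  container 6: 525 = 525
  container 7: 475 + 275 = 750
  container 8: 350 = 350
Every load is within 750 kg, so 8 containers suffice.

Yes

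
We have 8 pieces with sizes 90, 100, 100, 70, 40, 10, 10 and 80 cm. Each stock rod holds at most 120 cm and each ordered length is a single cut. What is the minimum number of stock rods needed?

5

Total = 100 + 100 + 90 + 80 + 70 + 40 + 10 + 10 = 500 cm.
Lower bound: ⌈500/120⌉ = 5 stock rods.
A packing using 5 stock rods:
  stock rod 1: 100 + 10 + 10 = 120
  stock rod 2: 100 = 100
  stock rod 3: 90 = 90
  stock rod 4: 80 + 40 = 120
  stock rod 5: 70 = 70
This matches the lower bound, so 5 is optimal.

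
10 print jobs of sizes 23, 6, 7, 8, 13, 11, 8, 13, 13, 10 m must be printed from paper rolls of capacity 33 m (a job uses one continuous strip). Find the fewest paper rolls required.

Total = 23 + 13 + 13 + 13 + 11 + 10 + 8 + 8 + 7 + 6 = 112 m.
Lower bound: ⌈112/33⌉ = 4 paper rolls.
A packing using 4 paper rolls:
  roll 1: 23 + 10 = 33
  roll 2: 13 + 13 + 7 = 33
  roll 3: 13 + 11 + 8 = 32
  roll 4: 8 + 6 = 14
This matches the lower bound, so 4 is optimal.

4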